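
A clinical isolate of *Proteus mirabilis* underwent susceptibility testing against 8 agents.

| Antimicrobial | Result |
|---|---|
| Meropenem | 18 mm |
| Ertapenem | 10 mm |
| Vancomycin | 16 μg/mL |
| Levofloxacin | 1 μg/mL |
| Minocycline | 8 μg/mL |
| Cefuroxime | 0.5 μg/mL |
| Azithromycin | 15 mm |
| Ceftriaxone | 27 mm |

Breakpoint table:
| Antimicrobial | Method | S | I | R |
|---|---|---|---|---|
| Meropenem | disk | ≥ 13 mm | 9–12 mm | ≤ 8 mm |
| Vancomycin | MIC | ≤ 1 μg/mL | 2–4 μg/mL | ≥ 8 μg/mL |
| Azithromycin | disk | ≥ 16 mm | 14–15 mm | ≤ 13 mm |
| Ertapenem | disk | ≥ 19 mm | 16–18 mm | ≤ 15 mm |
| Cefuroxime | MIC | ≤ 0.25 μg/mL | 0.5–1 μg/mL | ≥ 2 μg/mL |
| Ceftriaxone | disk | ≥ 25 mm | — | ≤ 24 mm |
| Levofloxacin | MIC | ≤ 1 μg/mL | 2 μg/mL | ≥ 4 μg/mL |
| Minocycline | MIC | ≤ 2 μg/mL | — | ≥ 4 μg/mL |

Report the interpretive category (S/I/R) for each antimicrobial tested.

Meropenem: 18 mm is ≥ 13 mm ⇒ S
Ertapenem 10 mm: ≤ 15 mm — Resistant
Vancomycin (16 μg/mL) ≥ 8 μg/mL → Resistant
Levofloxacin 1 μg/mL: ≤ 1 μg/mL → S
Minocycline (8 μg/mL) ≥ 4 μg/mL ⇒ resistant
Cefuroxime (0.5 μg/mL) in 0.5–1 μg/mL — Intermediate
Azithromycin: 15 mm is in 14–15 mm — intermediate
Ceftriaxone: 27 mm is ≥ 25 mm → Susceptible

S, R, R, S, R, I, I, S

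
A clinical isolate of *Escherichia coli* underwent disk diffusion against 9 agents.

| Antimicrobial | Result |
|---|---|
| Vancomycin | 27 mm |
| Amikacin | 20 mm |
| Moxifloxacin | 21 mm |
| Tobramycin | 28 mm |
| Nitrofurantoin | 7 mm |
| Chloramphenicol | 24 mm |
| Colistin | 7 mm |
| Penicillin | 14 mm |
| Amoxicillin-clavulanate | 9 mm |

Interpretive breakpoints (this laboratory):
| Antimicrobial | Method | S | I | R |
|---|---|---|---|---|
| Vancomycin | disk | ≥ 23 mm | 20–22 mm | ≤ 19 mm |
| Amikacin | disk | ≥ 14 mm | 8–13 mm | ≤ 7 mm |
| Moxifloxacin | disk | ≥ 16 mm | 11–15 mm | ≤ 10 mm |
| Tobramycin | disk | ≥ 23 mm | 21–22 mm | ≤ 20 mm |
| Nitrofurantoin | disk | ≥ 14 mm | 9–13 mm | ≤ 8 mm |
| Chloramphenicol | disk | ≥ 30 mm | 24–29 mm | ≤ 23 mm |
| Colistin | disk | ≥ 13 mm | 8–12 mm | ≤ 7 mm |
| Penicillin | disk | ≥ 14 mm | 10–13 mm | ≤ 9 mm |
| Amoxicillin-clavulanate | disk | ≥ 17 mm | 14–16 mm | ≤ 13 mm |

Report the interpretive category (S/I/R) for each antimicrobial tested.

Vancomycin (27 mm) ≥ 23 mm → S
Amikacin: 20 mm is ≥ 14 mm ⇒ Susceptible
Moxifloxacin 21 mm: ≥ 16 mm — S
Tobramycin 28 mm: ≥ 23 mm — S
Nitrofurantoin 7 mm: ≤ 8 mm ⇒ Resistant
Chloramphenicol (24 mm) in 24–29 mm — I
Colistin (7 mm) ≤ 7 mm → R
Penicillin: 14 mm is ≥ 14 mm — Susceptible
Amoxicillin-clavulanate (9 mm) ≤ 13 mm ⇒ Resistant

S, S, S, S, R, I, R, S, R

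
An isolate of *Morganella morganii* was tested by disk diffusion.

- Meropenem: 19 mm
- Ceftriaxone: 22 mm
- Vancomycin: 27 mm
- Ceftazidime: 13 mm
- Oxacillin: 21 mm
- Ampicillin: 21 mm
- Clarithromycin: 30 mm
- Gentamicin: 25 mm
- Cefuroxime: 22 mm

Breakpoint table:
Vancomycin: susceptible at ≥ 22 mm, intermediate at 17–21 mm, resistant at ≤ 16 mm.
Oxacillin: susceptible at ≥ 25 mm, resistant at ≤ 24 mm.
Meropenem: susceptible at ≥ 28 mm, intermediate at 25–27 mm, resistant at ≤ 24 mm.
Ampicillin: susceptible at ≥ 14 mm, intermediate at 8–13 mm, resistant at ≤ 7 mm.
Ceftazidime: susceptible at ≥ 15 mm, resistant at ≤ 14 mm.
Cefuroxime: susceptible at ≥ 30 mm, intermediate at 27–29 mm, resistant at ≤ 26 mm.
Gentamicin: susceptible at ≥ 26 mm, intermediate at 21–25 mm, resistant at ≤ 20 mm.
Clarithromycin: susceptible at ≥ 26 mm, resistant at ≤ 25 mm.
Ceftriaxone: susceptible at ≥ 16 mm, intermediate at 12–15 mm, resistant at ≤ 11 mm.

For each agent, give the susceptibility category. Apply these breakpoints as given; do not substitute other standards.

R, S, S, R, R, S, S, I, R

Meropenem: 19 mm is ≤ 24 mm → resistant
Ceftriaxone (22 mm) ≥ 16 mm ⇒ susceptible
Vancomycin (27 mm) ≥ 22 mm → Susceptible
Ceftazidime (13 mm) ≤ 14 mm — resistant
Oxacillin 21 mm: ≤ 24 mm → resistant
Ampicillin 21 mm: ≥ 14 mm — S
Clarithromycin 30 mm: ≥ 26 mm ⇒ S
Gentamicin 25 mm: in 21–25 mm — Intermediate
Cefuroxime 22 mm: ≤ 26 mm → R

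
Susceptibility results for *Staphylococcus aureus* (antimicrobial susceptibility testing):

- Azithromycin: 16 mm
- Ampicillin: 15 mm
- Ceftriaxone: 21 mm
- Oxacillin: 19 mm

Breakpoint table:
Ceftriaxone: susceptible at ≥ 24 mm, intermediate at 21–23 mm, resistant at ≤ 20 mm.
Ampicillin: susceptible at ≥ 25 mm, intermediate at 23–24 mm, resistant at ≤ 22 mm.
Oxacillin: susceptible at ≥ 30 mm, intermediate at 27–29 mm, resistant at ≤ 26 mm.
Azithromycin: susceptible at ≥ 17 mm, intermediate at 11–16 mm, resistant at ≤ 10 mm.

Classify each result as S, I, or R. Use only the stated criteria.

I, R, I, R

Azithromycin: 16 mm is in 11–16 mm ⇒ Intermediate
Ampicillin 15 mm: ≤ 22 mm ⇒ resistant
Ceftriaxone: 21 mm is in 21–23 mm — intermediate
Oxacillin 19 mm: ≤ 26 mm ⇒ Resistant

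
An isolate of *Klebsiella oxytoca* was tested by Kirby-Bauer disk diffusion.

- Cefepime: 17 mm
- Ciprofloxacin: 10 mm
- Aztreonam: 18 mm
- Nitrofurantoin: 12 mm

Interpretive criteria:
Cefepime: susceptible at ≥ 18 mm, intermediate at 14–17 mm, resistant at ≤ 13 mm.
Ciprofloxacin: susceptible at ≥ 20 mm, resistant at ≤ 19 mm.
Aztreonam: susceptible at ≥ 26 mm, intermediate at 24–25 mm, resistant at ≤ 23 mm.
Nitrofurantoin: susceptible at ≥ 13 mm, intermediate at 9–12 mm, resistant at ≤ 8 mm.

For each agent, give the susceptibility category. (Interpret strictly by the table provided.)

Cefepime 17 mm: in 14–17 mm — intermediate
Ciprofloxacin 10 mm: ≤ 19 mm ⇒ R
Aztreonam: 18 mm is ≤ 23 mm ⇒ resistant
Nitrofurantoin: 12 mm is in 9–12 mm — I

I, R, R, I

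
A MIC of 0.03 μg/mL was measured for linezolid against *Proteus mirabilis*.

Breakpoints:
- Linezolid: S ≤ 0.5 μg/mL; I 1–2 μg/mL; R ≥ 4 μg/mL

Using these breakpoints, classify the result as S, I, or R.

S

Linezolid: 0.03 μg/mL is ≤ 0.5 μg/mL → S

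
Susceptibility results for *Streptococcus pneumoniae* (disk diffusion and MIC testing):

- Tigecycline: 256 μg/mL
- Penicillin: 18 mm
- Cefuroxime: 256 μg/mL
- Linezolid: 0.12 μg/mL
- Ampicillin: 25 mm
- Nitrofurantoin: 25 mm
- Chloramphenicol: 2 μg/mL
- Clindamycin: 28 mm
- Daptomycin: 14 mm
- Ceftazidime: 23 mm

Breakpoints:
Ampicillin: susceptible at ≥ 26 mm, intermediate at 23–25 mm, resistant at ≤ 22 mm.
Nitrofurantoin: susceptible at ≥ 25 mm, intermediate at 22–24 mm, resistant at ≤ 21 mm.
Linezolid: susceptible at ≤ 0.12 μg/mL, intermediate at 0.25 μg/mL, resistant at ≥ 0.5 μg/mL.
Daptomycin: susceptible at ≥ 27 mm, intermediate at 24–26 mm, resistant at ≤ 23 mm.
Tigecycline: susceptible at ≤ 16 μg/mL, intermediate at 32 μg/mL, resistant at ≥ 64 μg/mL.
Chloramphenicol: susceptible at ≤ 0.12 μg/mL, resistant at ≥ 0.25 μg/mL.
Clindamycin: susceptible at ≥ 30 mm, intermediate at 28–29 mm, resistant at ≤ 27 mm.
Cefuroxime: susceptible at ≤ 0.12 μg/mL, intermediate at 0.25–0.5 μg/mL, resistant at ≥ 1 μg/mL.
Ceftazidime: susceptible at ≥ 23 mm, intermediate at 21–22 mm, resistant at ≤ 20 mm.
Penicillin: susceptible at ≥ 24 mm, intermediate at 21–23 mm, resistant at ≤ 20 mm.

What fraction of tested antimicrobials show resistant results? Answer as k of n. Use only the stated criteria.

5 of 10

Tigecycline (256 μg/mL) ≥ 64 μg/mL ⇒ Resistant
Penicillin: 18 mm is ≤ 20 mm → R
Cefuroxime 256 μg/mL: ≥ 1 μg/mL — Resistant
Linezolid 0.12 μg/mL: ≤ 0.12 μg/mL → S
Ampicillin: 25 mm is in 23–25 mm — Intermediate
Nitrofurantoin: 25 mm is ≥ 25 mm — susceptible
Chloramphenicol: 2 μg/mL is ≥ 0.25 μg/mL — R
Clindamycin 28 mm: in 28–29 mm → Intermediate
Daptomycin 14 mm: ≤ 23 mm ⇒ Resistant
Ceftazidime: 23 mm is ≥ 23 mm — Susceptible
Resistant: 5/10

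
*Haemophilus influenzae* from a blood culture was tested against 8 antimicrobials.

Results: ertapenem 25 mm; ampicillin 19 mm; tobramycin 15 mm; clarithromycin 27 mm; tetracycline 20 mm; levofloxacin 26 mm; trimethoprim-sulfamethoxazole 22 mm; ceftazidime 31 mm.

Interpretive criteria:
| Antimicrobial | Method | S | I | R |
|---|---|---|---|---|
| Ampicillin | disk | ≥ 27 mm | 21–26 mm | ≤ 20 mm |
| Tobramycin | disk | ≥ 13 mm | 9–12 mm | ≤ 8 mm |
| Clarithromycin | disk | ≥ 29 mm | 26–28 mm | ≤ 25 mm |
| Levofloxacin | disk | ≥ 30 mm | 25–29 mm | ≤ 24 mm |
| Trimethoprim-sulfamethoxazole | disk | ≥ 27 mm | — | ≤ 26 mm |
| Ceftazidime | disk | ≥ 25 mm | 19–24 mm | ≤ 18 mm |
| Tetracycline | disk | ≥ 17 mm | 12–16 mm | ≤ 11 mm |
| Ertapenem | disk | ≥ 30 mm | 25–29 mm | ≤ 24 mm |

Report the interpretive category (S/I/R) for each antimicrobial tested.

I, R, S, I, S, I, R, S

Ertapenem 25 mm: in 25–29 mm ⇒ intermediate
Ampicillin: 19 mm is ≤ 20 mm ⇒ resistant
Tobramycin (15 mm) ≥ 13 mm — susceptible
Clarithromycin (27 mm) in 26–28 mm — intermediate
Tetracycline (20 mm) ≥ 17 mm — S
Levofloxacin: 26 mm is in 25–29 mm ⇒ intermediate
Trimethoprim-sulfamethoxazole 22 mm: ≤ 26 mm ⇒ Resistant
Ceftazidime (31 mm) ≥ 25 mm — S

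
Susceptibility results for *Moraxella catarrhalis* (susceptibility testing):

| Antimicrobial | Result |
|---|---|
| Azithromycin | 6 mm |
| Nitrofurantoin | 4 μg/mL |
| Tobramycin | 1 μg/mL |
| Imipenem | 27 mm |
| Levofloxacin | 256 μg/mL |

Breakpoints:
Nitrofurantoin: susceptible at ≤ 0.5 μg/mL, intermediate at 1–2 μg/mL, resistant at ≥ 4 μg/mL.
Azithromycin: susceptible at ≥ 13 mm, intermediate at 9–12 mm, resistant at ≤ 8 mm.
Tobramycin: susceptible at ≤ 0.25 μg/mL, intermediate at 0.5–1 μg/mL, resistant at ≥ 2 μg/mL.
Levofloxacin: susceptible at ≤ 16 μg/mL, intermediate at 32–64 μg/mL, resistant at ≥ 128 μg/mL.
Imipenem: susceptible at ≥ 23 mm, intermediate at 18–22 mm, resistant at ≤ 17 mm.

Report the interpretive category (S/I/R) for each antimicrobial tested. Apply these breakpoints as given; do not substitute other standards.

Azithromycin 6 mm: ≤ 8 mm ⇒ Resistant
Nitrofurantoin: 4 μg/mL is ≥ 4 μg/mL → Resistant
Tobramycin 1 μg/mL: in 0.5–1 μg/mL ⇒ I
Imipenem 27 mm: ≥ 23 mm — susceptible
Levofloxacin: 256 μg/mL is ≥ 128 μg/mL ⇒ Resistant

R, R, I, S, R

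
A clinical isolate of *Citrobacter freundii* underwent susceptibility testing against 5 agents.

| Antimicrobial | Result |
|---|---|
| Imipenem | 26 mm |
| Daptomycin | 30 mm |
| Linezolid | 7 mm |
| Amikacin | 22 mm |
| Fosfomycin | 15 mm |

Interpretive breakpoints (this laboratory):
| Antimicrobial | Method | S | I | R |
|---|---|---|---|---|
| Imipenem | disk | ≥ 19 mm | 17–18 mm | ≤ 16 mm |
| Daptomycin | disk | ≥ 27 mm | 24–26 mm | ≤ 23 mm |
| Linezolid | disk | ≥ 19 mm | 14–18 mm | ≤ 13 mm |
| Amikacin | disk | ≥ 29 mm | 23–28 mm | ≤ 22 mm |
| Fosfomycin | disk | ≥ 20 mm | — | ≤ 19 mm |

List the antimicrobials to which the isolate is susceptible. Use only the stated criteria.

imipenem, daptomycin

Imipenem: 26 mm is ≥ 19 mm — S
Daptomycin 30 mm: ≥ 27 mm — S
Linezolid: 7 mm is ≤ 13 mm → Resistant
Amikacin: 22 mm is ≤ 22 mm — R
Fosfomycin 15 mm: ≤ 19 mm → R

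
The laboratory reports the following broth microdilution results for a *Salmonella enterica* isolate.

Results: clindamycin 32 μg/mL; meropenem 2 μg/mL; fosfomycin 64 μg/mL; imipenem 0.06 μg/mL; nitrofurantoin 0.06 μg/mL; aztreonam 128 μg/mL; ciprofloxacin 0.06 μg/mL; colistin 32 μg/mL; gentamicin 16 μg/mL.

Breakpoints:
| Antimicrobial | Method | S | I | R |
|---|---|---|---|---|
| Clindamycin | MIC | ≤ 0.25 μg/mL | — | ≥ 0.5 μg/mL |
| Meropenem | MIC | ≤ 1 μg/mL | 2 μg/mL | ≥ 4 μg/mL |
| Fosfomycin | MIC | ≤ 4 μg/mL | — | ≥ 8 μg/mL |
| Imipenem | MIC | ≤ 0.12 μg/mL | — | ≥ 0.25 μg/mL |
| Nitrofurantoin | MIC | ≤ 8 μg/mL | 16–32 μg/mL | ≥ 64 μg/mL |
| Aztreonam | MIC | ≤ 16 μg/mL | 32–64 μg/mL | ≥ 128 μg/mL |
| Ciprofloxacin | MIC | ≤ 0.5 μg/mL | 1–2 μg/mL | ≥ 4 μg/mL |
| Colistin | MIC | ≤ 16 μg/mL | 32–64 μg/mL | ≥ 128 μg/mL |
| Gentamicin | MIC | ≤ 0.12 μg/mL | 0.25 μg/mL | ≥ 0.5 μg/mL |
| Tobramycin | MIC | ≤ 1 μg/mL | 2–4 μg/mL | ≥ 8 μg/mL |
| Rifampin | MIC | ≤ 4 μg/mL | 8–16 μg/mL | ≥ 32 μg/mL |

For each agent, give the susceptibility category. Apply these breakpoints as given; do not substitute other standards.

R, I, R, S, S, R, S, I, R

Clindamycin: 32 μg/mL is ≥ 0.5 μg/mL ⇒ Resistant
Meropenem 2 μg/mL: = 2 μg/mL — Intermediate
Fosfomycin (64 μg/mL) ≥ 8 μg/mL — R
Imipenem 0.06 μg/mL: ≤ 0.12 μg/mL ⇒ susceptible
Nitrofurantoin (0.06 μg/mL) ≤ 8 μg/mL — S
Aztreonam (128 μg/mL) ≥ 128 μg/mL — resistant
Ciprofloxacin (0.06 μg/mL) ≤ 0.5 μg/mL → susceptible
Colistin: 32 μg/mL is in 32–64 μg/mL — I
Gentamicin: 16 μg/mL is ≥ 0.5 μg/mL — Resistant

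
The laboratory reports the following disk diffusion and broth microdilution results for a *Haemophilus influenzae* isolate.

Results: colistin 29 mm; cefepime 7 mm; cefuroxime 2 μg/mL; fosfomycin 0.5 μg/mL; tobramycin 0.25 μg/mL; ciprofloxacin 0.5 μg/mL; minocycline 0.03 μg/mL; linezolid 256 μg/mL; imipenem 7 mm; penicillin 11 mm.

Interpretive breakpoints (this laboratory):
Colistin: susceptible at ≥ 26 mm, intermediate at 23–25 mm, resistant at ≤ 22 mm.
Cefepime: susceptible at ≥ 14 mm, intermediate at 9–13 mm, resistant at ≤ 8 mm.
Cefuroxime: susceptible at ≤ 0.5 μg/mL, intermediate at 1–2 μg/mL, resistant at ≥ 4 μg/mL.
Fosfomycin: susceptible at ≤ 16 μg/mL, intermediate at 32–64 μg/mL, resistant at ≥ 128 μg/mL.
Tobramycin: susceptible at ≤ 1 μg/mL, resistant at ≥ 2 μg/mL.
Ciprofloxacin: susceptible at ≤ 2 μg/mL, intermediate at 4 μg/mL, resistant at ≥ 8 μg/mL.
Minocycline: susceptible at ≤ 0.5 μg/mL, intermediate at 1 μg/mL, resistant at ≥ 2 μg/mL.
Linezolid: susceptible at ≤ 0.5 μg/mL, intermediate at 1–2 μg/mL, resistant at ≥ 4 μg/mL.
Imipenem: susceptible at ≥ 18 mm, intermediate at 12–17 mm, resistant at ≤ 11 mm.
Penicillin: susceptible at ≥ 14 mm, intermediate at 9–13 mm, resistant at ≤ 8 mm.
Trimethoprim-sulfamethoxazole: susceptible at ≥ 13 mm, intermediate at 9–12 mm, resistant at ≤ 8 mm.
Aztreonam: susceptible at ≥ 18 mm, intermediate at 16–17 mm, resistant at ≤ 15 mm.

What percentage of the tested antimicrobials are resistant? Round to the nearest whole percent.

30%

Colistin: 29 mm is ≥ 26 mm — S
Cefepime: 7 mm is ≤ 8 mm ⇒ R
Cefuroxime (2 μg/mL) in 1–2 μg/mL ⇒ intermediate
Fosfomycin (0.5 μg/mL) ≤ 16 μg/mL → S
Tobramycin: 0.25 μg/mL is ≤ 1 μg/mL → S
Ciprofloxacin (0.5 μg/mL) ≤ 2 μg/mL ⇒ susceptible
Minocycline (0.03 μg/mL) ≤ 0.5 μg/mL ⇒ S
Linezolid: 256 μg/mL is ≥ 4 μg/mL ⇒ Resistant
Imipenem: 7 mm is ≤ 11 mm ⇒ R
Penicillin: 11 mm is in 9–13 mm ⇒ Intermediate
Resistant: 3/10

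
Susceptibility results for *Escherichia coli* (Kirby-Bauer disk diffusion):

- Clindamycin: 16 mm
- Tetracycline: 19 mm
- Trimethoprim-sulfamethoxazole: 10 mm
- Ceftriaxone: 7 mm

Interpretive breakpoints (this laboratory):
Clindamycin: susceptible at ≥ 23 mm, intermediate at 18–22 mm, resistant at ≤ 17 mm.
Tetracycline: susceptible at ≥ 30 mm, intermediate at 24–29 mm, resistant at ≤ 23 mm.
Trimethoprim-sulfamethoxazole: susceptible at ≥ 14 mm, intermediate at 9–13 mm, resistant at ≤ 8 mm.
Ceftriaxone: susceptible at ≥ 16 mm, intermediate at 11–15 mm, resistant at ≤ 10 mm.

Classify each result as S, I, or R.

Clindamycin: 16 mm is ≤ 17 mm ⇒ R
Tetracycline 19 mm: ≤ 23 mm — R
Trimethoprim-sulfamethoxazole (10 mm) in 9–13 mm → I
Ceftriaxone: 7 mm is ≤ 10 mm ⇒ R

R, R, I, R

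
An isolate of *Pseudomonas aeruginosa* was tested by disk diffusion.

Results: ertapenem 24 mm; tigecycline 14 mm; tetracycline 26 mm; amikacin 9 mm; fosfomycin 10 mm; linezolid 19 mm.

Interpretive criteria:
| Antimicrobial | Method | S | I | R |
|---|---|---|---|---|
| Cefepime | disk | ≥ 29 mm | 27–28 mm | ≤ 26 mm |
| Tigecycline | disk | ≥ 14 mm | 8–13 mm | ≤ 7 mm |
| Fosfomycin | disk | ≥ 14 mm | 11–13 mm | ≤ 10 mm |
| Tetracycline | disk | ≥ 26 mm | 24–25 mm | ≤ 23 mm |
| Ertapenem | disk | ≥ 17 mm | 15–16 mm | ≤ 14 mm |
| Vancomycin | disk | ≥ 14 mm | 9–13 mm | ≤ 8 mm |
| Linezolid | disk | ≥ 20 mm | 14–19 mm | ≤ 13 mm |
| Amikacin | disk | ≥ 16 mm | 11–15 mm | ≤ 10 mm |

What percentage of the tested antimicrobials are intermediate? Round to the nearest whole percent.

Ertapenem 24 mm: ≥ 17 mm → S
Tigecycline (14 mm) ≥ 14 mm ⇒ susceptible
Tetracycline: 26 mm is ≥ 26 mm ⇒ S
Amikacin 9 mm: ≤ 10 mm → R
Fosfomycin: 10 mm is ≤ 10 mm ⇒ R
Linezolid 19 mm: in 14–19 mm → Intermediate
Intermediate: 1/6

17%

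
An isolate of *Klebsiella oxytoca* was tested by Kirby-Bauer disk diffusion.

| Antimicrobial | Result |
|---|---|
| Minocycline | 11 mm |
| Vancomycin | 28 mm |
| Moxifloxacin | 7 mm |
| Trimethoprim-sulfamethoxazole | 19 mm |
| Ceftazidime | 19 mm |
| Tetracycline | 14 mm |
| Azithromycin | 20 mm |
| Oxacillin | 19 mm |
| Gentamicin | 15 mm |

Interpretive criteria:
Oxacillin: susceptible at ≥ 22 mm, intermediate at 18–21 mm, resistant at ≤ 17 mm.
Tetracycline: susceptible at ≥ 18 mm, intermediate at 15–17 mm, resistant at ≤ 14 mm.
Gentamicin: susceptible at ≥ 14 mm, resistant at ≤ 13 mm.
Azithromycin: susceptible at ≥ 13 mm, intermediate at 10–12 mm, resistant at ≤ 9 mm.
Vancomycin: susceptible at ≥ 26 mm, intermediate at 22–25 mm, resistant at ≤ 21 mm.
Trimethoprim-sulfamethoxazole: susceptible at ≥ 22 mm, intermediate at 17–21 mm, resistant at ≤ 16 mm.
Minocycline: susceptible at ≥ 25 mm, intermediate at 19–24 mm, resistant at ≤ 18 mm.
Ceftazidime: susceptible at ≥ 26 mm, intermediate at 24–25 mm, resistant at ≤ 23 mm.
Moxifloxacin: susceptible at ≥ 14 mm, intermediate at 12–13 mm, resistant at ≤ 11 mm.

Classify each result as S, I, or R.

R, S, R, I, R, R, S, I, S

Minocycline: 11 mm is ≤ 18 mm — resistant
Vancomycin: 28 mm is ≥ 26 mm — susceptible
Moxifloxacin: 7 mm is ≤ 11 mm → R
Trimethoprim-sulfamethoxazole: 19 mm is in 17–21 mm ⇒ intermediate
Ceftazidime: 19 mm is ≤ 23 mm → resistant
Tetracycline: 14 mm is ≤ 14 mm — Resistant
Azithromycin 20 mm: ≥ 13 mm — Susceptible
Oxacillin (19 mm) in 18–21 mm — I
Gentamicin 15 mm: ≥ 14 mm → susceptible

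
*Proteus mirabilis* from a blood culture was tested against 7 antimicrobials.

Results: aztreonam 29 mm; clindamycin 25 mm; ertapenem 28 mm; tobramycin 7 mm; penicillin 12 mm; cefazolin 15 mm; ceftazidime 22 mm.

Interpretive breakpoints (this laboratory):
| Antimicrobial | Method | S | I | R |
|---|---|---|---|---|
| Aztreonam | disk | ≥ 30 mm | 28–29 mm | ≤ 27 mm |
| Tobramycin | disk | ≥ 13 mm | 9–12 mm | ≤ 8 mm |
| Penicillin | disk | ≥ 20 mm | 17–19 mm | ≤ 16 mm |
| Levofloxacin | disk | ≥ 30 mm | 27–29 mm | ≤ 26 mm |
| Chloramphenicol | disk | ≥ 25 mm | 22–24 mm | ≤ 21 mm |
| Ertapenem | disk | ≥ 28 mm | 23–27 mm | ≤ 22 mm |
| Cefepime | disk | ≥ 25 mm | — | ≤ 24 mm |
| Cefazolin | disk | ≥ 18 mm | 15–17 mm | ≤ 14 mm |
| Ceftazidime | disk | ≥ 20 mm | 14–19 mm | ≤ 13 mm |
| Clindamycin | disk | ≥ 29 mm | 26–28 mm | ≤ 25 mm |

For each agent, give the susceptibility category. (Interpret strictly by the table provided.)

Aztreonam 29 mm: in 28–29 mm — I
Clindamycin (25 mm) ≤ 25 mm ⇒ Resistant
Ertapenem 28 mm: ≥ 28 mm — Susceptible
Tobramycin 7 mm: ≤ 8 mm → resistant
Penicillin: 12 mm is ≤ 16 mm ⇒ Resistant
Cefazolin 15 mm: in 15–17 mm — intermediate
Ceftazidime (22 mm) ≥ 20 mm — Susceptible

I, R, S, R, R, I, S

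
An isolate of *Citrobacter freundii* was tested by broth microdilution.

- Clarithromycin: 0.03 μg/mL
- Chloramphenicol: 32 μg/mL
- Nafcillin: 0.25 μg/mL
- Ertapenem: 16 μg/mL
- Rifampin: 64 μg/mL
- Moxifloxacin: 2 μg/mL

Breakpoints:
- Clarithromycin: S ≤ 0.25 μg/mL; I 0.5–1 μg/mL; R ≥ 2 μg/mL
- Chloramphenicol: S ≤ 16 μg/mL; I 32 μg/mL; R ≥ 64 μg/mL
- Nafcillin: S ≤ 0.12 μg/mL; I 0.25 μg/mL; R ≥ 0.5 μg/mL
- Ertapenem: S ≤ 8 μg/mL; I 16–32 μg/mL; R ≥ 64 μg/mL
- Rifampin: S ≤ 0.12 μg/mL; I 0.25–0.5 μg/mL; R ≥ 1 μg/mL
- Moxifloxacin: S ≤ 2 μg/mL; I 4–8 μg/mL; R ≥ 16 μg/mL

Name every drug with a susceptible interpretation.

clarithromycin, moxifloxacin

Clarithromycin 0.03 μg/mL: ≤ 0.25 μg/mL — susceptible
Chloramphenicol: 32 μg/mL is = 32 μg/mL — intermediate
Nafcillin: 0.25 μg/mL is = 0.25 μg/mL ⇒ I
Ertapenem (16 μg/mL) in 16–32 μg/mL → I
Rifampin: 64 μg/mL is ≥ 1 μg/mL — resistant
Moxifloxacin 2 μg/mL: ≤ 2 μg/mL ⇒ susceptible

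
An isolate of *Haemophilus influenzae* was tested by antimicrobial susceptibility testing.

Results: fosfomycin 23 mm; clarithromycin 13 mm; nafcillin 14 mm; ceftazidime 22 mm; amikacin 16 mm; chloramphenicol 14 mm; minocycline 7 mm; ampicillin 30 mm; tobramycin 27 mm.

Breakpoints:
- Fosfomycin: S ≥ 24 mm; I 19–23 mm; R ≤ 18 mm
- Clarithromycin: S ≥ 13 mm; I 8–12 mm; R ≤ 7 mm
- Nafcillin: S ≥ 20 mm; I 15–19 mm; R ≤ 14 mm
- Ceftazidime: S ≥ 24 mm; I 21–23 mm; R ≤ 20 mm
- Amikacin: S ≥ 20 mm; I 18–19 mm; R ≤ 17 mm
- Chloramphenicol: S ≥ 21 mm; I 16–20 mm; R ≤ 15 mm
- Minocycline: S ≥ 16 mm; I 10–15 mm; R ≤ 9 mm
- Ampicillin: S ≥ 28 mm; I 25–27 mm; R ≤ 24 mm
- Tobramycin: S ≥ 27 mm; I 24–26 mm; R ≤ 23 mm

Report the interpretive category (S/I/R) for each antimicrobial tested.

I, S, R, I, R, R, R, S, S

Fosfomycin (23 mm) in 19–23 mm — Intermediate
Clarithromycin 13 mm: ≥ 13 mm ⇒ S
Nafcillin: 14 mm is ≤ 14 mm ⇒ Resistant
Ceftazidime 22 mm: in 21–23 mm → intermediate
Amikacin 16 mm: ≤ 17 mm — Resistant
Chloramphenicol (14 mm) ≤ 15 mm → Resistant
Minocycline: 7 mm is ≤ 9 mm ⇒ resistant
Ampicillin (30 mm) ≥ 28 mm — susceptible
Tobramycin: 27 mm is ≥ 27 mm — S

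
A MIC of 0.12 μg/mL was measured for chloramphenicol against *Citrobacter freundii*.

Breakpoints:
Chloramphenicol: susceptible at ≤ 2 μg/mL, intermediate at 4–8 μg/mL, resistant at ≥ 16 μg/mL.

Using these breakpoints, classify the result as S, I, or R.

Susceptible

Chloramphenicol: 0.12 μg/mL is ≤ 2 μg/mL ⇒ Susceptible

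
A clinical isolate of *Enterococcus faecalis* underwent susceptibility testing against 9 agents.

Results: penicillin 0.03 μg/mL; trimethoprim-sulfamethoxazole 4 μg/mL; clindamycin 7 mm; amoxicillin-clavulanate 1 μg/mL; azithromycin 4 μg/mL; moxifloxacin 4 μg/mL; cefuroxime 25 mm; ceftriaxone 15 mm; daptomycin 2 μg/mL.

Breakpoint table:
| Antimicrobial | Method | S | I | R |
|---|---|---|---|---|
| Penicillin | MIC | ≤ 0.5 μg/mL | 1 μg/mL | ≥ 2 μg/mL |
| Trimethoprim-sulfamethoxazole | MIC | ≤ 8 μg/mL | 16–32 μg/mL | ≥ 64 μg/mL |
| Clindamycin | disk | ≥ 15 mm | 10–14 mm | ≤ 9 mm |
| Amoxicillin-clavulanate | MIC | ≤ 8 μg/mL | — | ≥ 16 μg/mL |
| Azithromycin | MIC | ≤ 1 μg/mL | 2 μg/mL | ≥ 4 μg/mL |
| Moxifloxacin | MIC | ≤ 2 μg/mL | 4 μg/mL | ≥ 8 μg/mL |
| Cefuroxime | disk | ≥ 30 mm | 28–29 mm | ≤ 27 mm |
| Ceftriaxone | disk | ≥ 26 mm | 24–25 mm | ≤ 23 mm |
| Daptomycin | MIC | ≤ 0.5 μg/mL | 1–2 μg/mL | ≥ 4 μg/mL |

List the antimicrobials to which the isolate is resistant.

Penicillin: 0.03 μg/mL is ≤ 0.5 μg/mL ⇒ S
Trimethoprim-sulfamethoxazole (4 μg/mL) ≤ 8 μg/mL ⇒ S
Clindamycin (7 mm) ≤ 9 mm → Resistant
Amoxicillin-clavulanate 1 μg/mL: ≤ 8 μg/mL ⇒ S
Azithromycin 4 μg/mL: ≥ 4 μg/mL ⇒ R
Moxifloxacin: 4 μg/mL is = 4 μg/mL → I
Cefuroxime 25 mm: ≤ 27 mm ⇒ Resistant
Ceftriaxone (15 mm) ≤ 23 mm — resistant
Daptomycin (2 μg/mL) in 1–2 μg/mL → intermediate

clindamycin, azithromycin, cefuroxime, ceftriaxone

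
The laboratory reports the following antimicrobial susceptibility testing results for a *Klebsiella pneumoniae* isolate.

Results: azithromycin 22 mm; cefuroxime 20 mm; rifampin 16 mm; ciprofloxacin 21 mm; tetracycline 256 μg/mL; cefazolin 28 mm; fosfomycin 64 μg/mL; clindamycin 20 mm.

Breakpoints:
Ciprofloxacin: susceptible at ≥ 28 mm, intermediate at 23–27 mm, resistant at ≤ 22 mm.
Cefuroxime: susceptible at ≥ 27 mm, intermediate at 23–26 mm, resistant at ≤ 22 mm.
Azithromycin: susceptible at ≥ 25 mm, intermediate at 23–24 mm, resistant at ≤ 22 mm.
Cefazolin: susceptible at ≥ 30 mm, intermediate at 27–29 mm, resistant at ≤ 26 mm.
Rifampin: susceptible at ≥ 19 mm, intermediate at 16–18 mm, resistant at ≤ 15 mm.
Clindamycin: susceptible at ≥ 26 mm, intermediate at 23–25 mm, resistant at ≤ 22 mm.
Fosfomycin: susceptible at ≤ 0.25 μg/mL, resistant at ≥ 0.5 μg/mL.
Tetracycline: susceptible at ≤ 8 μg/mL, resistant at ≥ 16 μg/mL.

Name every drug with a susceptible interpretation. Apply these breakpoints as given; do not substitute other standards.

none

Azithromycin 22 mm: ≤ 22 mm — resistant
Cefuroxime: 20 mm is ≤ 22 mm — resistant
Rifampin 16 mm: in 16–18 mm → intermediate
Ciprofloxacin: 21 mm is ≤ 22 mm → R
Tetracycline (256 μg/mL) ≥ 16 μg/mL — resistant
Cefazolin (28 mm) in 27–29 mm → intermediate
Fosfomycin 64 μg/mL: ≥ 0.5 μg/mL → Resistant
Clindamycin 20 mm: ≤ 22 mm ⇒ resistant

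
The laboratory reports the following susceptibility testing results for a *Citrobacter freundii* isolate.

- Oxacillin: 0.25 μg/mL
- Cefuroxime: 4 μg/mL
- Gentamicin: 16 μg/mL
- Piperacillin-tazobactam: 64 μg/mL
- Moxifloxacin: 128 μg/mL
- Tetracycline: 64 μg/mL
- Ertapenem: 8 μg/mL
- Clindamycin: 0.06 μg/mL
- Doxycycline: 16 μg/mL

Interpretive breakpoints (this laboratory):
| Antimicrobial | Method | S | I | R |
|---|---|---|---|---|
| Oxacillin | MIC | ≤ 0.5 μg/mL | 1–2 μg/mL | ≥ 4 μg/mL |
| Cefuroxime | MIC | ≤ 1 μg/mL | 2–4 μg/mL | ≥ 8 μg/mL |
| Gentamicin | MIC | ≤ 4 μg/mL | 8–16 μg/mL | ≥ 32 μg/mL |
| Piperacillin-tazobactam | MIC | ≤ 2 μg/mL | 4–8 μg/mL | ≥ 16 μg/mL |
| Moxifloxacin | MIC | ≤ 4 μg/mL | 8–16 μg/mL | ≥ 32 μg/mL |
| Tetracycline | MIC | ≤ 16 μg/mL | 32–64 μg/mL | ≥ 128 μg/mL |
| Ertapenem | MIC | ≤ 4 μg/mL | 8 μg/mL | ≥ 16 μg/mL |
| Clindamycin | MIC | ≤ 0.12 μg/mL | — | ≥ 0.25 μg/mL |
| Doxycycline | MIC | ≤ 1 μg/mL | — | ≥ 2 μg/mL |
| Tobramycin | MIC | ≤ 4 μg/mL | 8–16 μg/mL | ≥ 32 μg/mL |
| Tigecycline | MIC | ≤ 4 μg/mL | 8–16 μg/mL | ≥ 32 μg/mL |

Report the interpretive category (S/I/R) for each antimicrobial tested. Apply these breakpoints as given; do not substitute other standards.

Oxacillin (0.25 μg/mL) ≤ 0.5 μg/mL → Susceptible
Cefuroxime (4 μg/mL) in 2–4 μg/mL — intermediate
Gentamicin (16 μg/mL) in 8–16 μg/mL ⇒ I
Piperacillin-tazobactam: 64 μg/mL is ≥ 16 μg/mL → Resistant
Moxifloxacin 128 μg/mL: ≥ 32 μg/mL → R
Tetracycline (64 μg/mL) in 32–64 μg/mL ⇒ Intermediate
Ertapenem (8 μg/mL) = 8 μg/mL → I
Clindamycin: 0.06 μg/mL is ≤ 0.12 μg/mL — susceptible
Doxycycline (16 μg/mL) ≥ 2 μg/mL → resistant

S, I, I, R, R, I, I, S, R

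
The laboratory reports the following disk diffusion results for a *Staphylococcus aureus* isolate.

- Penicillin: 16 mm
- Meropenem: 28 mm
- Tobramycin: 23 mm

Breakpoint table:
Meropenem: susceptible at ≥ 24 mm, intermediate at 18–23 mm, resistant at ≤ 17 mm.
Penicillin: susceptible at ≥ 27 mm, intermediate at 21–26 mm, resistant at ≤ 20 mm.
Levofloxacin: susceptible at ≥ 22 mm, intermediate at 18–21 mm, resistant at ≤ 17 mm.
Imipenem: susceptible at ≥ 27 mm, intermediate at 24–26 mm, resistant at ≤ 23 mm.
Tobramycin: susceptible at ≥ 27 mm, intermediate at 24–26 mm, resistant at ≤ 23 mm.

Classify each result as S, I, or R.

Penicillin (16 mm) ≤ 20 mm → Resistant
Meropenem (28 mm) ≥ 24 mm → susceptible
Tobramycin 23 mm: ≤ 23 mm → R

R, S, R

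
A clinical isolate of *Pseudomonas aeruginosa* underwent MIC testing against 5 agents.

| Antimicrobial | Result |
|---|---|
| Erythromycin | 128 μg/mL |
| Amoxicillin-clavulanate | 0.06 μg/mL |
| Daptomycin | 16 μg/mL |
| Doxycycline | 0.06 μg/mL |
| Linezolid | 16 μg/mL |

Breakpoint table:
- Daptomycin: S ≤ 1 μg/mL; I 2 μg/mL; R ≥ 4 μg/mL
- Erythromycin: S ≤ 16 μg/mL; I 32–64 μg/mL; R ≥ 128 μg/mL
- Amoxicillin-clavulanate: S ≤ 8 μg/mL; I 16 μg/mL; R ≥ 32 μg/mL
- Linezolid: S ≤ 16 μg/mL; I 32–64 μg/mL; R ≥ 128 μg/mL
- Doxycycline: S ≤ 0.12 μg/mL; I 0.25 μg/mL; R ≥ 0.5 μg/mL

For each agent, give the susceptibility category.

Erythromycin: 128 μg/mL is ≥ 128 μg/mL — Resistant
Amoxicillin-clavulanate: 0.06 μg/mL is ≤ 8 μg/mL → Susceptible
Daptomycin (16 μg/mL) ≥ 4 μg/mL ⇒ Resistant
Doxycycline: 0.06 μg/mL is ≤ 0.12 μg/mL → Susceptible
Linezolid: 16 μg/mL is ≤ 16 μg/mL — susceptible

R, S, R, S, S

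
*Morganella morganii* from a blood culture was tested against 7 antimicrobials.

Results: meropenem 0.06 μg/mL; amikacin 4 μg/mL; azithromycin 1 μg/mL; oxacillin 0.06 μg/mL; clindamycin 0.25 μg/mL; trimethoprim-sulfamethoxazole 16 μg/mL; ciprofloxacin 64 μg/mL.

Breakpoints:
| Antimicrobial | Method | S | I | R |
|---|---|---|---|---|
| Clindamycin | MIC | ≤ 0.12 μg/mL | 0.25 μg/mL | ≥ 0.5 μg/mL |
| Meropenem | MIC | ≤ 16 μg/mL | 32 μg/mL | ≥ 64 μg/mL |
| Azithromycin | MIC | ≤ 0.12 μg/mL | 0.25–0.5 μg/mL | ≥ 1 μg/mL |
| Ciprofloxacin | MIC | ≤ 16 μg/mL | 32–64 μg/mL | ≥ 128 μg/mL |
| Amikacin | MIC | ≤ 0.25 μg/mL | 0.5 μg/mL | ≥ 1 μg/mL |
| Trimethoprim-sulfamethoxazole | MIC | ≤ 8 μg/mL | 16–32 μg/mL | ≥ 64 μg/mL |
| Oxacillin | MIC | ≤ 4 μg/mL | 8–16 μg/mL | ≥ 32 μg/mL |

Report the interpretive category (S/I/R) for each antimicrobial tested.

Meropenem 0.06 μg/mL: ≤ 16 μg/mL — susceptible
Amikacin: 4 μg/mL is ≥ 1 μg/mL → R
Azithromycin: 1 μg/mL is ≥ 1 μg/mL ⇒ resistant
Oxacillin: 0.06 μg/mL is ≤ 4 μg/mL → susceptible
Clindamycin 0.25 μg/mL: = 0.25 μg/mL — I
Trimethoprim-sulfamethoxazole 16 μg/mL: in 16–32 μg/mL → intermediate
Ciprofloxacin: 64 μg/mL is in 32–64 μg/mL — intermediate

S, R, R, S, I, I, I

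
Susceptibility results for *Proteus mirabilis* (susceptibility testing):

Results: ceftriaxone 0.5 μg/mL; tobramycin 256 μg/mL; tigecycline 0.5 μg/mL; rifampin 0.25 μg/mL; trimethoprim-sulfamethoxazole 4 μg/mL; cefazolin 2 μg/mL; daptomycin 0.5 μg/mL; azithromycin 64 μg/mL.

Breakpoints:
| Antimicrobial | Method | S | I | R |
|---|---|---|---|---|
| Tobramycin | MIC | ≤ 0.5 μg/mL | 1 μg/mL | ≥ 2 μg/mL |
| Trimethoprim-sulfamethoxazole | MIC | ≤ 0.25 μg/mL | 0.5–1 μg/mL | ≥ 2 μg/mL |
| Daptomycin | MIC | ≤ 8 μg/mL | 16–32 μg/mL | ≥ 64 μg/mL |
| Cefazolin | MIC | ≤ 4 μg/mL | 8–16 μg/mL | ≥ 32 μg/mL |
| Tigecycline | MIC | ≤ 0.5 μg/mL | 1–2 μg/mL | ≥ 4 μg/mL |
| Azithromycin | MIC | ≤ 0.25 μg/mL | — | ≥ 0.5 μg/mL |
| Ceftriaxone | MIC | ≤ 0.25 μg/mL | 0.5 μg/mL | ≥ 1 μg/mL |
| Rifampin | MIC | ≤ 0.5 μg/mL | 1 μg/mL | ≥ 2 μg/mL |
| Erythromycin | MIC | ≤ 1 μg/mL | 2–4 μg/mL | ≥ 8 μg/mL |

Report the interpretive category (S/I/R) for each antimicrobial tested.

Ceftriaxone (0.5 μg/mL) = 0.5 μg/mL — Intermediate
Tobramycin: 256 μg/mL is ≥ 2 μg/mL → R
Tigecycline (0.5 μg/mL) ≤ 0.5 μg/mL — Susceptible
Rifampin: 0.25 μg/mL is ≤ 0.5 μg/mL — S
Trimethoprim-sulfamethoxazole 4 μg/mL: ≥ 2 μg/mL → R
Cefazolin (2 μg/mL) ≤ 4 μg/mL → Susceptible
Daptomycin: 0.5 μg/mL is ≤ 8 μg/mL ⇒ Susceptible
Azithromycin: 64 μg/mL is ≥ 0.5 μg/mL ⇒ Resistant

I, R, S, S, R, S, S, R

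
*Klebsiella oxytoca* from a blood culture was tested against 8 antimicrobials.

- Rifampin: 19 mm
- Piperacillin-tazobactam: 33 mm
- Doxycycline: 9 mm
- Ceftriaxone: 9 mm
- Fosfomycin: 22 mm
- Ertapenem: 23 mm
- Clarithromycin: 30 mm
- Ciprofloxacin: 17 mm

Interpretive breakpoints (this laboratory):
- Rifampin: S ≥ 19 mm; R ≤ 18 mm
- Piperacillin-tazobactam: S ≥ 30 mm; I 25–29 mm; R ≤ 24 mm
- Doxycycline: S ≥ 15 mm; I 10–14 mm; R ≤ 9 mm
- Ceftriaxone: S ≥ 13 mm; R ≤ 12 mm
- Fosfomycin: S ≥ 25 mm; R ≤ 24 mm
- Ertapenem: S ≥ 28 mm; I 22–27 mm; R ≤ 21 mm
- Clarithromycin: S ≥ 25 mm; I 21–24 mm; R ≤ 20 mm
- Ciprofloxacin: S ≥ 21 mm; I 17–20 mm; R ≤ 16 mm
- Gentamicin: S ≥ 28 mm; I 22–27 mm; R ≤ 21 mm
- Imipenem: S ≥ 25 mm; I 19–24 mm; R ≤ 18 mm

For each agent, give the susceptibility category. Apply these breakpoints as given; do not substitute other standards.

S, S, R, R, R, I, S, I

Rifampin 19 mm: ≥ 19 mm → susceptible
Piperacillin-tazobactam: 33 mm is ≥ 30 mm → S
Doxycycline: 9 mm is ≤ 9 mm ⇒ resistant
Ceftriaxone: 9 mm is ≤ 12 mm → resistant
Fosfomycin (22 mm) ≤ 24 mm → resistant
Ertapenem 23 mm: in 22–27 mm ⇒ I
Clarithromycin 30 mm: ≥ 25 mm → S
Ciprofloxacin (17 mm) in 17–20 mm — Intermediate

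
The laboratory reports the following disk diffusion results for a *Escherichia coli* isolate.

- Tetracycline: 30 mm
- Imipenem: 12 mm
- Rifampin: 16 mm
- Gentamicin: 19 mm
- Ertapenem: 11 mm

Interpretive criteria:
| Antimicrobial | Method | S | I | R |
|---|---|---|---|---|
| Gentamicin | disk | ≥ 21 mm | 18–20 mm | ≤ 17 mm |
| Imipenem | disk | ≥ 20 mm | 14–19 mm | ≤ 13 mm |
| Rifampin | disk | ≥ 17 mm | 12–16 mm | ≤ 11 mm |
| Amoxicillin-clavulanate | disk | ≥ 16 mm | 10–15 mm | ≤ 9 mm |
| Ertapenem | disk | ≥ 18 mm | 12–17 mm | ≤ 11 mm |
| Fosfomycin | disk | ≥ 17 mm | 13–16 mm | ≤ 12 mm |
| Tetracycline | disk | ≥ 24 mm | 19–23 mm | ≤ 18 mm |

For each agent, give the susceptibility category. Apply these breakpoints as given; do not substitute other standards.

Tetracycline (30 mm) ≥ 24 mm → Susceptible
Imipenem 12 mm: ≤ 13 mm ⇒ Resistant
Rifampin: 16 mm is in 12–16 mm → I
Gentamicin 19 mm: in 18–20 mm ⇒ I
Ertapenem 11 mm: ≤ 11 mm ⇒ resistant

S, R, I, I, R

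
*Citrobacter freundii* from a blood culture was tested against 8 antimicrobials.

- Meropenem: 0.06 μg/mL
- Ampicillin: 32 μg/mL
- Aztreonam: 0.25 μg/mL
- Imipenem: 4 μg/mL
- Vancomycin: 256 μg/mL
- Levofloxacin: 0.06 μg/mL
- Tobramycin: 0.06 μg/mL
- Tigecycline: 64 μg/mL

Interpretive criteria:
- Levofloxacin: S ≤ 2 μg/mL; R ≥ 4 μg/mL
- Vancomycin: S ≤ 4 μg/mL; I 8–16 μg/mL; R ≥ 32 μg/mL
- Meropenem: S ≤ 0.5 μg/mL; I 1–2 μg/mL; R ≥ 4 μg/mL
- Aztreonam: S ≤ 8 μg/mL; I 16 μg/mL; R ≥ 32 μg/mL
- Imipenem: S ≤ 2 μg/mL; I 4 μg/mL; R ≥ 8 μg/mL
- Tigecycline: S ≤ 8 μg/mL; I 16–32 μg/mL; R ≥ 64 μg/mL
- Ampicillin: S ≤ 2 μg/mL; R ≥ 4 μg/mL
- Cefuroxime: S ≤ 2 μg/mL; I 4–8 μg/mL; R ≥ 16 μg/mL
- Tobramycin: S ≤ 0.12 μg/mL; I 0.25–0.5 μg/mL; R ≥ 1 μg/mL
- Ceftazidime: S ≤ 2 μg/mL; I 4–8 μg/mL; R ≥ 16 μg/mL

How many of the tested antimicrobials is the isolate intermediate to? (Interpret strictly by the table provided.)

Meropenem 0.06 μg/mL: ≤ 0.5 μg/mL → Susceptible
Ampicillin: 32 μg/mL is ≥ 4 μg/mL — R
Aztreonam (0.25 μg/mL) ≤ 8 μg/mL ⇒ Susceptible
Imipenem (4 μg/mL) = 4 μg/mL ⇒ intermediate
Vancomycin: 256 μg/mL is ≥ 32 μg/mL — resistant
Levofloxacin: 0.06 μg/mL is ≤ 2 μg/mL ⇒ Susceptible
Tobramycin (0.06 μg/mL) ≤ 0.12 μg/mL — susceptible
Tigecycline: 64 μg/mL is ≥ 64 μg/mL ⇒ resistant
Intermediate: 1

1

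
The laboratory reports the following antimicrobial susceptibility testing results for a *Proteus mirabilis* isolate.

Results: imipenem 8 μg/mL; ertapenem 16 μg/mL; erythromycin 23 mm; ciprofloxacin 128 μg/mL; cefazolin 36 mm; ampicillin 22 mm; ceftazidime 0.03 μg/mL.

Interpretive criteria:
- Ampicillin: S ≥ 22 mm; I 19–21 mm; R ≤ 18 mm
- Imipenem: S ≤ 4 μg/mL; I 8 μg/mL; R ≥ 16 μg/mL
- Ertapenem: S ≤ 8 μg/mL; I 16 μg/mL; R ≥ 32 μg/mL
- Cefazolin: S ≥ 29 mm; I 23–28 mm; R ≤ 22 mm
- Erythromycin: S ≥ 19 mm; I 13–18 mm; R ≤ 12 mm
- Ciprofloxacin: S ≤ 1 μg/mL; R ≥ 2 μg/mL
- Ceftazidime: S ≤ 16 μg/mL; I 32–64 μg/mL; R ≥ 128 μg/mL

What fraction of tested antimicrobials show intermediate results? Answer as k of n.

2 of 7

Imipenem 8 μg/mL: = 8 μg/mL → Intermediate
Ertapenem (16 μg/mL) = 16 μg/mL → intermediate
Erythromycin: 23 mm is ≥ 19 mm — Susceptible
Ciprofloxacin (128 μg/mL) ≥ 2 μg/mL → Resistant
Cefazolin (36 mm) ≥ 29 mm → susceptible
Ampicillin 22 mm: ≥ 22 mm ⇒ S
Ceftazidime (0.03 μg/mL) ≤ 16 μg/mL ⇒ Susceptible
Intermediate: 2/7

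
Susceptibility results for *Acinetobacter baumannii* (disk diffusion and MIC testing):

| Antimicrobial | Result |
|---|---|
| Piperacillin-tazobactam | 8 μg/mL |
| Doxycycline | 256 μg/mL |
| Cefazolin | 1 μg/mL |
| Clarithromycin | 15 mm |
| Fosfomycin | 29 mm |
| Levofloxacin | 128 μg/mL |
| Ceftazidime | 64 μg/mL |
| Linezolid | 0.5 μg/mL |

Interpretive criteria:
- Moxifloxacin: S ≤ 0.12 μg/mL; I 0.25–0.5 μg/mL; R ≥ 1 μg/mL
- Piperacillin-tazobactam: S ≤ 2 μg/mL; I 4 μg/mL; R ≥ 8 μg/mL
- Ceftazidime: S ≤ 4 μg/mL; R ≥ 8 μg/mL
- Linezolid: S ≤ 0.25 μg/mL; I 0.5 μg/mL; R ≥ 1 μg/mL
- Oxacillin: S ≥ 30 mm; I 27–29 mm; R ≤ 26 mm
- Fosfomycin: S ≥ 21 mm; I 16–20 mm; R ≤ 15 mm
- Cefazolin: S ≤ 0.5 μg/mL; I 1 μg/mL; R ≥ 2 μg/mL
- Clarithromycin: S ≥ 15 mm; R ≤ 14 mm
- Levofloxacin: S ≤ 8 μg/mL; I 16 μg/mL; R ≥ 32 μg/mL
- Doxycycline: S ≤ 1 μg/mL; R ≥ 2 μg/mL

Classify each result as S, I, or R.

R, R, I, S, S, R, R, I

Piperacillin-tazobactam (8 μg/mL) ≥ 8 μg/mL ⇒ R
Doxycycline (256 μg/mL) ≥ 2 μg/mL — resistant
Cefazolin: 1 μg/mL is = 1 μg/mL ⇒ I
Clarithromycin 15 mm: ≥ 15 mm — susceptible
Fosfomycin (29 mm) ≥ 21 mm → Susceptible
Levofloxacin 128 μg/mL: ≥ 32 μg/mL ⇒ Resistant
Ceftazidime (64 μg/mL) ≥ 8 μg/mL ⇒ resistant
Linezolid: 0.5 μg/mL is = 0.5 μg/mL — intermediate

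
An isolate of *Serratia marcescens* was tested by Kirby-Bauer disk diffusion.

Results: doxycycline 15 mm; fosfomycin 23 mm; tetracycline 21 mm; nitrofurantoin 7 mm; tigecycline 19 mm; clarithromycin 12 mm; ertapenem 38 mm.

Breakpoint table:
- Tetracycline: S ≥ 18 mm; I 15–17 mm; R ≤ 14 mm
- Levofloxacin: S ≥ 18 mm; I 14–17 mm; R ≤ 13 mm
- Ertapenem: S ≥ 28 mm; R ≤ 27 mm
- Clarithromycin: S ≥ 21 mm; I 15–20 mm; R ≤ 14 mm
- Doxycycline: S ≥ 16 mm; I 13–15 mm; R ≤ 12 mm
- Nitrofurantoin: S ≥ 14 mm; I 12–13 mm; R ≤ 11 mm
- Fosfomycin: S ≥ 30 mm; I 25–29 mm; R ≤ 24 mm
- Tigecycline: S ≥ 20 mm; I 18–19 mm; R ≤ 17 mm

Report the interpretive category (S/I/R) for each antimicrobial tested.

Doxycycline: 15 mm is in 13–15 mm → I
Fosfomycin: 23 mm is ≤ 24 mm — Resistant
Tetracycline (21 mm) ≥ 18 mm — Susceptible
Nitrofurantoin: 7 mm is ≤ 11 mm — R
Tigecycline 19 mm: in 18–19 mm ⇒ intermediate
Clarithromycin: 12 mm is ≤ 14 mm → Resistant
Ertapenem: 38 mm is ≥ 28 mm — S

I, R, S, R, I, R, S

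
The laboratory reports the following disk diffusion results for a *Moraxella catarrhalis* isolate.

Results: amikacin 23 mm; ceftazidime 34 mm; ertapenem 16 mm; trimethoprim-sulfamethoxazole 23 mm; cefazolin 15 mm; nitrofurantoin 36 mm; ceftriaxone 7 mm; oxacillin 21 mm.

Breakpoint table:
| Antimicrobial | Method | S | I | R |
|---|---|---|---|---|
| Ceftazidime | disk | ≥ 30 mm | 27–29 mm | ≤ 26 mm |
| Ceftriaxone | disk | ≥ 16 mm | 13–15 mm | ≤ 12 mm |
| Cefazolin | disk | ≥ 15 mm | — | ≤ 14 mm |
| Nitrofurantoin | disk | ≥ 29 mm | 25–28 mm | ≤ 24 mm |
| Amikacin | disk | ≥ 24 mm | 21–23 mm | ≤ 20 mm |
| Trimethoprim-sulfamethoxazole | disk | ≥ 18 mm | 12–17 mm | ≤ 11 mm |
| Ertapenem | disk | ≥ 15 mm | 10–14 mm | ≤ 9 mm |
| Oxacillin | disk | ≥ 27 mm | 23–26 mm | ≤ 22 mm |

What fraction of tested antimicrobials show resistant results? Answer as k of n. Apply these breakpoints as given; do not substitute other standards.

2 of 8

Amikacin (23 mm) in 21–23 mm → intermediate
Ceftazidime: 34 mm is ≥ 30 mm ⇒ S
Ertapenem: 16 mm is ≥ 15 mm → S
Trimethoprim-sulfamethoxazole: 23 mm is ≥ 18 mm — susceptible
Cefazolin: 15 mm is ≥ 15 mm — S
Nitrofurantoin (36 mm) ≥ 29 mm → Susceptible
Ceftriaxone: 7 mm is ≤ 12 mm → R
Oxacillin 21 mm: ≤ 22 mm — R
Resistant: 2/8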